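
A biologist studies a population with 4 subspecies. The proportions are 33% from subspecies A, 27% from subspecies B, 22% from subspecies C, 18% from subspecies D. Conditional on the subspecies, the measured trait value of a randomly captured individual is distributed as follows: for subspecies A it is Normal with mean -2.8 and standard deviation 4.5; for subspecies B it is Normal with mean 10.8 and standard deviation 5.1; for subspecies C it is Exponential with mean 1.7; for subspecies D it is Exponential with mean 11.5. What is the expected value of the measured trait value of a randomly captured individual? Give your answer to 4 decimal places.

Component means — A: -2.8; B: 10.8; C: 1.7; D: 11.5.
E[X] = 0.33·-2.8 + 0.27·10.8 + 0.22·1.7 + 0.18·11.5 = 4.436.

4.4360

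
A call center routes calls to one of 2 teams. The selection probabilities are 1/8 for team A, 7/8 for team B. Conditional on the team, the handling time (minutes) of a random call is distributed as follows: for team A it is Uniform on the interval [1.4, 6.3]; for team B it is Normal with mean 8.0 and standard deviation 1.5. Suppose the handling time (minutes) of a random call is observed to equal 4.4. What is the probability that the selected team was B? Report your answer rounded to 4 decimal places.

Likelihoods f(4.4 | ·): A: 0.204082; B: 0.0149297.
Posterior ∝ prior × likelihood. Numerator for B: 0.875·0.0149297 = 0.0130635.
Normalizing constant: 0.125·0.204082 + 0.875·0.0149297 = 0.0385737.
P(B | observation) = 0.0130635 / 0.0385737 = 0.338663.

0.3387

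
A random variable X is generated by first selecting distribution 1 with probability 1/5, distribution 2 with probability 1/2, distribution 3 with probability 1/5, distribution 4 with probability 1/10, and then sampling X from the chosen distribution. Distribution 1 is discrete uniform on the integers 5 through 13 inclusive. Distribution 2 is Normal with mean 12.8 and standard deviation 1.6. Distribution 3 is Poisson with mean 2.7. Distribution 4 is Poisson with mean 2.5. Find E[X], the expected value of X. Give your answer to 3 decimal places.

Component means — 1: 9; 2: 12.8; 3: 2.7; 4: 2.5.
E[X] = 0.2·9 + 0.5·12.8 + 0.2·2.7 + 0.1·2.5 = 8.99.

8.990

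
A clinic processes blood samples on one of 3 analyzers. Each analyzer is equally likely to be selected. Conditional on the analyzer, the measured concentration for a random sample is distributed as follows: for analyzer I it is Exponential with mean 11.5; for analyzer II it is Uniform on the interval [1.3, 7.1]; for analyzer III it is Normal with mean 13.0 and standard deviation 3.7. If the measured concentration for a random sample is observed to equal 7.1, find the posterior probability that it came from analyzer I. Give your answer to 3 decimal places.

Likelihoods f(7.1 | ·): I: 0.0469; II: 0.172414; III: 0.0302386.
Posterior ∝ prior × likelihood. Numerator for I: 0.333333·0.0469 = 0.0156333.
Normalizing constant: 0.333333·0.0469 + 0.333333·0.172414 + 0.333333·0.0302386 = 0.0831841.
P(I | observation) = 0.0156333 / 0.0831841 = 0.187936.

0.188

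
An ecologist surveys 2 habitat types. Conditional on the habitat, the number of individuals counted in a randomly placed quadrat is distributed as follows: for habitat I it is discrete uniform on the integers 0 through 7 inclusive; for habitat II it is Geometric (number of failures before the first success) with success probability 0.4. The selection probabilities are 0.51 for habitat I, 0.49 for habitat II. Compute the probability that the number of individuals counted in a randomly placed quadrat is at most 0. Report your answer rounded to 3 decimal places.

Conditional on each habitat, P(X ≤ 0): I: 0.125; II: 0.4.
By total probability, P(X ≤ 0) = 0.51·0.125 + 0.49·0.4 = 0.25975.

0.260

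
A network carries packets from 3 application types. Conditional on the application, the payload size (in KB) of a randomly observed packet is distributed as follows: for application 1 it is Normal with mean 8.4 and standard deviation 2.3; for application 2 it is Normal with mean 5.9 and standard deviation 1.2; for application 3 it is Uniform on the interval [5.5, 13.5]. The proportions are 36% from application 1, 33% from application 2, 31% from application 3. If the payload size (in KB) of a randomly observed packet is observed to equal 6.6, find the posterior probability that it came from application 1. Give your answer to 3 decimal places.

Likelihoods f(6.6 | ·): 1: 0.127698; 2: 0.280439; 3: 0.125.
Posterior ∝ prior × likelihood. Numerator for 1: 0.36·0.127698 = 0.0459713.
Normalizing constant: 0.36·0.127698 + 0.33·0.280439 + 0.31·0.125 = 0.177266.
P(1 | observation) = 0.0459713 / 0.177266 = 0.259335.

0.259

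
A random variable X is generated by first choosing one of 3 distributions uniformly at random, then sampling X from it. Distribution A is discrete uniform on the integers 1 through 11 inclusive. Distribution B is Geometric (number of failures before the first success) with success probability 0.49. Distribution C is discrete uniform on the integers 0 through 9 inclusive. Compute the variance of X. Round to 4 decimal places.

Per component, A: μ=6, E[X²]=46; B: μ=1.04082, E[X²]=3.20741; C: μ=4.5, E[X²]=28.5.
E[X] = 0.333333·6 + 0.333333·1.04082 + 0.333333·4.5 = 3.84694.
E[X²] = 0.333333·46 + 0.333333·3.20741 + 0.333333·28.5 = 25.9025.
Var(X) = E[X²] − (E[X])² = 25.9025 − 14.7989 = 11.1035.

11.1035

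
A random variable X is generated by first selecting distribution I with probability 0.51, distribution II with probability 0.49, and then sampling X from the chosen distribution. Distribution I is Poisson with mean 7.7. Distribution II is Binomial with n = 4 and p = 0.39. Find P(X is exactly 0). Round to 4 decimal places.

0.0681

Conditional on each component, P(X = 0): I: 0.000452827; II: 0.138458.
By total probability, P(X = 0) = 0.51·0.000452827 + 0.49·0.138458 = 0.0680756.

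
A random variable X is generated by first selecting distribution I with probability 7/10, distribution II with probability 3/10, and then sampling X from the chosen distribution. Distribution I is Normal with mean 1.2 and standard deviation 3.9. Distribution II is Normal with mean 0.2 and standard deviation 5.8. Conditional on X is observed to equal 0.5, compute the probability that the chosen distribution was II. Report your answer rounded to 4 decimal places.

0.2263

Likelihoods f(0.5 | ·): I: 0.100658; II: 0.0686912.
Posterior ∝ prior × likelihood. Numerator for II: 0.3·0.0686912 = 0.0206074.
Normalizing constant: 0.7·0.100658 + 0.3·0.0686912 = 0.0910682.
P(II | observation) = 0.0206074 / 0.0910682 = 0.226285.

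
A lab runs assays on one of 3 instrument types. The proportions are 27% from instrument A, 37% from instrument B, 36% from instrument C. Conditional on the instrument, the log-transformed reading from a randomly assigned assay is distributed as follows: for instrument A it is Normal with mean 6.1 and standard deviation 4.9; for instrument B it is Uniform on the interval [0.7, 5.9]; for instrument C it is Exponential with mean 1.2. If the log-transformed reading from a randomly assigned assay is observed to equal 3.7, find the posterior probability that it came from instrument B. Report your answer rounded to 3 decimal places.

0.682

Likelihoods f(3.7 | ·): A: 0.0722138; B: 0.192308; C: 0.0381719.
Posterior ∝ prior × likelihood. Numerator for B: 0.37·0.192308 = 0.0711538.
Normalizing constant: 0.27·0.0722138 + 0.37·0.192308 + 0.36·0.0381719 = 0.104393.
P(B | observation) = 0.0711538 / 0.104393 = 0.681593.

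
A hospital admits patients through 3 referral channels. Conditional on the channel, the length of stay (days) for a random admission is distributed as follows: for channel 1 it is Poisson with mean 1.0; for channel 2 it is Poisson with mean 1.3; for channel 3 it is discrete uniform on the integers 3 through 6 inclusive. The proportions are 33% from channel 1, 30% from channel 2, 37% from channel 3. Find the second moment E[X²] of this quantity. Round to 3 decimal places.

For each component E[X²] = Var + (mean)², giving 1: 2; 2: 2.99; 3: 21.5.
Overall E[X²] = 0.33·2 + 0.3·2.99 + 0.37·21.5 = 9.512.

9.512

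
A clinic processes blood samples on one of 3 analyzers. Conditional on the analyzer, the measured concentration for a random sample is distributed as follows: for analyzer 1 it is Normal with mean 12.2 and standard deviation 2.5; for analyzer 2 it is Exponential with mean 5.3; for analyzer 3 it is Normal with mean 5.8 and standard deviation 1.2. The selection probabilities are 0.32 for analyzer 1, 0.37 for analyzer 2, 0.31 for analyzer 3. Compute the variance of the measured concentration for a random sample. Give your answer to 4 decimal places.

22.5686

Per component, 1: μ=12.2, E[X²]=155.09; 2: μ=5.3, E[X²]=56.18; 3: μ=5.8, E[X²]=35.08.
E[X] = 0.32·12.2 + 0.37·5.3 + 0.31·5.8 = 7.663.
E[X²] = 0.32·155.09 + 0.37·56.18 + 0.31·35.08 = 81.2902.
Var(X) = E[X²] − (E[X])² = 81.2902 − 58.7216 = 22.5686.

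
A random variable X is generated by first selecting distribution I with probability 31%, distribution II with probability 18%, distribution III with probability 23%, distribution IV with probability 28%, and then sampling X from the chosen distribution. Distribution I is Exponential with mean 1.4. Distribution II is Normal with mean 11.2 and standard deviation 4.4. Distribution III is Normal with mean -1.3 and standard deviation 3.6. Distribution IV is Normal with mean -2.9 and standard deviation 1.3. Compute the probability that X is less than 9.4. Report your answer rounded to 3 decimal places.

Conditional on each component, P(X < 9.4): I: 0.998787; II: 0.341236; III: 0.998522; IV: 1.
By total probability, P(X < 9.4) = 0.31·0.998787 + 0.18·0.341236 + 0.23·0.998522 + 0.28·1 = 0.880706.

0.881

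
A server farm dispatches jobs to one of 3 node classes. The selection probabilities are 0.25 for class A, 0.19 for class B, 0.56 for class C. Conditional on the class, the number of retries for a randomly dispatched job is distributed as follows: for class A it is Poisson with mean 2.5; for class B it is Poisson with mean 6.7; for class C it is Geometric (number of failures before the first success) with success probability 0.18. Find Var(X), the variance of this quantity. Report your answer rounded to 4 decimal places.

Per component, A: μ=2.5, E[X²]=8.75; B: μ=6.7, E[X²]=51.59; C: μ=4.55556, E[X²]=46.0617.
E[X] = 0.25·2.5 + 0.19·6.7 + 0.56·4.55556 = 4.44911.
E[X²] = 0.25·8.75 + 0.19·51.59 + 0.56·46.0617 = 37.7842.
Var(X) = E[X²] − (E[X])² = 37.7842 − 19.7946 = 17.9896.

17.9896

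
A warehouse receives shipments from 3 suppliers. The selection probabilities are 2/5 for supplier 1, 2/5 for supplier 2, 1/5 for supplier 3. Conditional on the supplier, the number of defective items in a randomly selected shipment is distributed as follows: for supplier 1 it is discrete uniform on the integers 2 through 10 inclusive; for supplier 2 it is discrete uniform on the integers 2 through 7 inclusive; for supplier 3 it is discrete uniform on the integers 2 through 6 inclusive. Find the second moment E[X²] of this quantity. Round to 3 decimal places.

29.933

For each component E[X²] = Var + (mean)², giving 1: 42.6667; 2: 23.1667; 3: 18.
Overall E[X²] = 0.4·42.6667 + 0.4·23.1667 + 0.2·18 = 29.9333.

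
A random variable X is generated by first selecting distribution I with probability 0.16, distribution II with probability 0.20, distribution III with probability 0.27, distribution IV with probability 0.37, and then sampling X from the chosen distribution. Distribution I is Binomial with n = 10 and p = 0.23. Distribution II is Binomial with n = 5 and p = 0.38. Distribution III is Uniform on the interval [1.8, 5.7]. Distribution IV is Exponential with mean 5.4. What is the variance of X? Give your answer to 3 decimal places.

Per component, I: μ=2.3, E[X²]=7.061; II: μ=1.9, E[X²]=4.788; III: μ=3.75, E[X²]=15.33; IV: μ=5.4, E[X²]=58.32.
E[X] = 0.16·2.3 + 0.2·1.9 + 0.27·3.75 + 0.37·5.4 = 3.7585.
E[X²] = 0.16·7.061 + 0.2·4.788 + 0.27·15.33 + 0.37·58.32 = 27.8049.
Var(X) = E[X²] − (E[X])² = 27.8049 − 14.1263 = 13.6785.

13.679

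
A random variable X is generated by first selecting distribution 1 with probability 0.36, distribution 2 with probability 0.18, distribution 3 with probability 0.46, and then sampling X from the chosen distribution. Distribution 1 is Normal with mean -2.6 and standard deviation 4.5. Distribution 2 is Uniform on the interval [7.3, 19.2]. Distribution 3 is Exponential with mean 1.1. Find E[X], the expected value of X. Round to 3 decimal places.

1.955

Component means — 1: -2.6; 2: 13.25; 3: 1.1.
E[X] = 0.36·-2.6 + 0.18·13.25 + 0.46·1.1 = 1.955.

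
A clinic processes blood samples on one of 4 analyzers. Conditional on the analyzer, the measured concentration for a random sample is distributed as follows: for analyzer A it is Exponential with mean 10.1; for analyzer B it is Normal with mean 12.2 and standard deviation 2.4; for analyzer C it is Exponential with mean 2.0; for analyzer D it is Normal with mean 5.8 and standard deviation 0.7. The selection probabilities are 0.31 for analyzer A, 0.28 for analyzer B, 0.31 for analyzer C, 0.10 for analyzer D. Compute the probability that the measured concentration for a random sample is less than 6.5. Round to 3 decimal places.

Conditional on each analyzer, P(X < 6.5): A: 0.474584; B: 0.00877448; C: 0.961226; D: 0.841345.
By total probability, P(X < 6.5) = 0.31·0.474584 + 0.28·0.00877448 + 0.31·0.961226 + 0.1·0.841345 = 0.531692.

0.532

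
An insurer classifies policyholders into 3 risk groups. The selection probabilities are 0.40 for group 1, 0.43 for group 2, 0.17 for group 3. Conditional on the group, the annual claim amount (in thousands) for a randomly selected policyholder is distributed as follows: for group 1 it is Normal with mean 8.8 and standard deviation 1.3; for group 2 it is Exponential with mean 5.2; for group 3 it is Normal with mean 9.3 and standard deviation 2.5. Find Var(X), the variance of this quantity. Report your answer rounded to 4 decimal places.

16.8406

Per component, 1: μ=8.8, E[X²]=79.13; 2: μ=5.2, E[X²]=54.08; 3: μ=9.3, E[X²]=92.74.
E[X] = 0.4·8.8 + 0.43·5.2 + 0.17·9.3 = 7.337.
E[X²] = 0.4·79.13 + 0.43·54.08 + 0.17·92.74 = 70.6722.
Var(X) = E[X²] − (E[X])² = 70.6722 − 53.8316 = 16.8406.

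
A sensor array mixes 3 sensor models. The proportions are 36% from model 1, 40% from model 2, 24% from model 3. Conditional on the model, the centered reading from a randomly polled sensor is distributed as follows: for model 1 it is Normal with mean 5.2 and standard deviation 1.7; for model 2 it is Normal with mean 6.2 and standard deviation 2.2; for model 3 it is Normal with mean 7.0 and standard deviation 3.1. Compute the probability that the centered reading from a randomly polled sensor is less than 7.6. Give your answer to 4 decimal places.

0.7651

Conditional on each model, P(X < 7.6): 1: 0.92099; 2: 0.73773; 3: 0.576735.
By total probability, P(X < 7.6) = 0.36·0.92099 + 0.4·0.73773 + 0.24·0.576735 = 0.765065.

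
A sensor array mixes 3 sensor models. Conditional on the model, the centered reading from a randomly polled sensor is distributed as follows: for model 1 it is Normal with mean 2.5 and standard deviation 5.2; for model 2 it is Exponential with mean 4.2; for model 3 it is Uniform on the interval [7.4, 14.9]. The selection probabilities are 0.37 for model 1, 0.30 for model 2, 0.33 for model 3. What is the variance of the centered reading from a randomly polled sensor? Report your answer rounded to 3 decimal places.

Per component, 1: μ=2.5, E[X²]=33.29; 2: μ=4.2, E[X²]=35.28; 3: μ=11.15, E[X²]=129.01.
E[X] = 0.37·2.5 + 0.3·4.2 + 0.33·11.15 = 5.8645.
E[X²] = 0.37·33.29 + 0.3·35.28 + 0.33·129.01 = 65.4746.
Var(X) = E[X²] − (E[X])² = 65.4746 − 34.3924 = 31.0822.

31.082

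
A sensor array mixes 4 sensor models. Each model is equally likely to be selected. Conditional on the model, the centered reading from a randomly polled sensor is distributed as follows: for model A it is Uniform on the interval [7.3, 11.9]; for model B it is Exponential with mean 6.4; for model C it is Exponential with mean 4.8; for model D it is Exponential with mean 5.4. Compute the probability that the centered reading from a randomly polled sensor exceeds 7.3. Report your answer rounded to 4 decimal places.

Conditional on each model, P(X > 7.3): A: 1; B: 0.319619; C: 0.21853; D: 0.258761.
By total probability, P(X > 7.3) = 0.25·1 + 0.25·0.319619 + 0.25·0.21853 + 0.25·0.258761 = 0.449227.

0.4492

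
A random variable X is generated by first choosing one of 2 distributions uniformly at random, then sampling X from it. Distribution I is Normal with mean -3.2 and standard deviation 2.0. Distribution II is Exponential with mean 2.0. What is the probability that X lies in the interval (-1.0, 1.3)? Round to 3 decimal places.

Conditional on each component, P(-1.0 < X < 1.3): I: 0.123442; II: 0.477954.
By total probability, P(-1.0 < X < 1.3) = 0.5·0.123442 + 0.5·0.477954 = 0.300698.

0.301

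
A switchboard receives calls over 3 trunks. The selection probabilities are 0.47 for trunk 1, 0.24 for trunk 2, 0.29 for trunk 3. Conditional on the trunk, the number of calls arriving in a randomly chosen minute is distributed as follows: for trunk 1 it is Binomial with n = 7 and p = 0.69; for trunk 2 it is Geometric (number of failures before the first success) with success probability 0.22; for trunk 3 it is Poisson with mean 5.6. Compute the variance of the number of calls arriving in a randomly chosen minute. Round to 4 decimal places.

6.7562

Per component, 1: μ=4.83, E[X²]=24.8262; 2: μ=3.54545, E[X²]=28.686; 3: μ=5.6, E[X²]=36.96.
E[X] = 0.47·4.83 + 0.24·3.54545 + 0.29·5.6 = 4.74501.
E[X²] = 0.47·24.8262 + 0.24·28.686 + 0.29·36.96 = 29.2713.
Var(X) = E[X²] − (E[X])² = 29.2713 − 22.5151 = 6.75623.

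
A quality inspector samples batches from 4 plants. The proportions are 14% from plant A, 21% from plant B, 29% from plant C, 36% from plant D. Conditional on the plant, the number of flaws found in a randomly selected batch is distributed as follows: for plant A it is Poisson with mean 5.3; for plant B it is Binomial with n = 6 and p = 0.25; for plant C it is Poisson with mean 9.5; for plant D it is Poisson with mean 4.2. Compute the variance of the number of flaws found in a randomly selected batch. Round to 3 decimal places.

Per component, A: μ=5.3, E[X²]=33.39; B: μ=1.5, E[X²]=3.375; C: μ=9.5, E[X²]=99.75; D: μ=4.2, E[X²]=21.84.
E[X] = 0.14·5.3 + 0.21·1.5 + 0.29·9.5 + 0.36·4.2 = 5.324.
E[X²] = 0.14·33.39 + 0.21·3.375 + 0.29·99.75 + 0.36·21.84 = 42.1732.
Var(X) = E[X²] − (E[X])² = 42.1732 − 28.345 = 13.8283.

13.828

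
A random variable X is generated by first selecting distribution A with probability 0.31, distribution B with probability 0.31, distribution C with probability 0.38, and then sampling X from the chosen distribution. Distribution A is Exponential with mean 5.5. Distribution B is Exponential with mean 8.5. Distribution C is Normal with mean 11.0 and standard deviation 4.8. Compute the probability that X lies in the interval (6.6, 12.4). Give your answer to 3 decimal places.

Conditional on each component, P(6.6 < X < 12.4): A: 0.196273; B: 0.227517; C: 0.435071.
By total probability, P(6.6 < X < 12.4) = 0.31·0.196273 + 0.31·0.227517 + 0.38·0.435071 = 0.296702.

0.297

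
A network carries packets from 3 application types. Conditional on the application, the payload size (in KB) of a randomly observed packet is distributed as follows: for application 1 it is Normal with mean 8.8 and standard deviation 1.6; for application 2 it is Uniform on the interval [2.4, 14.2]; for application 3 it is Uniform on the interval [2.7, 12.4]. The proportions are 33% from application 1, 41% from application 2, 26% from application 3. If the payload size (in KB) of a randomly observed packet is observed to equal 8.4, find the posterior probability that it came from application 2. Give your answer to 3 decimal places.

0.246

Likelihoods f(8.4 | ·): 1: 0.241668; 2: 0.0847458; 3: 0.103093.
Posterior ∝ prior × likelihood. Numerator for 2: 0.41·0.0847458 = 0.0347458.
Normalizing constant: 0.33·0.241668 + 0.41·0.0847458 + 0.26·0.103093 = 0.1413.
P(2 | observation) = 0.0347458 / 0.1413 = 0.2459.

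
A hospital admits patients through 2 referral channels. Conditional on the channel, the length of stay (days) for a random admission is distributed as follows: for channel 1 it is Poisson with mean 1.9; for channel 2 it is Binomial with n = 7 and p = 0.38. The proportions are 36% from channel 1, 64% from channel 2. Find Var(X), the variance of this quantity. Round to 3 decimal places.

Per component, 1: μ=1.9, E[X²]=5.51; 2: μ=2.66, E[X²]=8.7248.
E[X] = 0.36·1.9 + 0.64·2.66 = 2.3864.
E[X²] = 0.36·5.51 + 0.64·8.7248 = 7.56747.
Var(X) = E[X²] − (E[X])² = 7.56747 − 5.6949 = 1.87257.

1.873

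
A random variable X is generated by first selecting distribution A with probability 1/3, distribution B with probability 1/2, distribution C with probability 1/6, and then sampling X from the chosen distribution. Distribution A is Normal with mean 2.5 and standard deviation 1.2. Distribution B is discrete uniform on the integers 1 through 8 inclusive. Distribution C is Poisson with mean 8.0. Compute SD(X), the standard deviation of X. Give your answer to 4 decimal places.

2.7940

Per component, A: μ=2.5, E[X²]=7.69; B: μ=4.5, E[X²]=25.5; C: μ=8, E[X²]=72.
E[X] = 0.333333·2.5 + 0.5·4.5 + 0.166667·8 = 4.41667.
E[X²] = 0.333333·7.69 + 0.5·25.5 + 0.166667·72 = 27.3133.
Var(X) = E[X²] − (E[X])² = 27.3133 − 19.5069 = 7.80639.
SD(X) = √7.80639 = 2.79399.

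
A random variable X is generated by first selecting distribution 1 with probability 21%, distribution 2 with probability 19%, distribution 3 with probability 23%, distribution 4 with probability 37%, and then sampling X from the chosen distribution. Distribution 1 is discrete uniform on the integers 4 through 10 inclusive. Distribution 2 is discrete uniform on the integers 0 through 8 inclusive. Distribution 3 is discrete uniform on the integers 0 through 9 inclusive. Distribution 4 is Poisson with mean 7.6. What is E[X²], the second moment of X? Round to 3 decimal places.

46.175

For each component E[X²] = Var + (mean)², giving 1: 53; 2: 22.6667; 3: 28.5; 4: 65.36.
Overall E[X²] = 0.21·53 + 0.19·22.6667 + 0.23·28.5 + 0.37·65.36 = 46.1749.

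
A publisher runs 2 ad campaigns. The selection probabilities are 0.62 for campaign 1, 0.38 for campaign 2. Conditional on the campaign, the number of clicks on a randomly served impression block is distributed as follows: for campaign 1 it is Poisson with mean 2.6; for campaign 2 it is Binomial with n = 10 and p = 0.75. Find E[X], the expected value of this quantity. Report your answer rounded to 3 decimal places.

Component means — 1: 2.6; 2: 7.5.
E[X] = 0.62·2.6 + 0.38·7.5 = 4.462.

4.462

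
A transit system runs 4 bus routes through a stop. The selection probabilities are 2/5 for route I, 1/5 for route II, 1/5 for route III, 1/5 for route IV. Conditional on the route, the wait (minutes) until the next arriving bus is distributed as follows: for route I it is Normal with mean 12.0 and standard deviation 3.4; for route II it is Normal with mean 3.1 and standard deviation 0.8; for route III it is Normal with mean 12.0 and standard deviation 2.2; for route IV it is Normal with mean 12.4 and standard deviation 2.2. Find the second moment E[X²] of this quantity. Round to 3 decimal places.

125.762

For each component E[X²] = Var + (mean)², giving I: 155.56; II: 10.25; III: 148.84; IV: 158.6.
Overall E[X²] = 0.4·155.56 + 0.2·10.25 + 0.2·148.84 + 0.2·158.6 = 125.762.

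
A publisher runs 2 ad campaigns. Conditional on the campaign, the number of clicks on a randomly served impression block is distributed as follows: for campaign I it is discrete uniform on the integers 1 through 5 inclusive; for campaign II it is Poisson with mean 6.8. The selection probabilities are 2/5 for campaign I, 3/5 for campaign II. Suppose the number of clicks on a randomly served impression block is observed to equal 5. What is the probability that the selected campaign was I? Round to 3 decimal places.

Likelihoods P(X=5 | ·): I: 0.2; II: 0.134946.
Posterior ∝ prior × likelihood. Numerator for I: 0.4·0.2 = 0.08.
Normalizing constant: 0.4·0.2 + 0.6·0.134946 = 0.160968.
P(I | observation) = 0.08 / 0.160968 = 0.496994.

0.497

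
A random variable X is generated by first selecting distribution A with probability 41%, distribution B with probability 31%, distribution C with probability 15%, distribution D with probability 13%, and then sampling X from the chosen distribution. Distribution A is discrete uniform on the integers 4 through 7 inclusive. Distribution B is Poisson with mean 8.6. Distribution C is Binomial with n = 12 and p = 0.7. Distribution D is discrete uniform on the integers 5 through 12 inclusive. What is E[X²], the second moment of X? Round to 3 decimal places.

59.546

For each component E[X²] = Var + (mean)², giving A: 31.5; B: 82.56; C: 73.08; D: 77.5.
Overall E[X²] = 0.41·31.5 + 0.31·82.56 + 0.15·73.08 + 0.13·77.5 = 59.5456.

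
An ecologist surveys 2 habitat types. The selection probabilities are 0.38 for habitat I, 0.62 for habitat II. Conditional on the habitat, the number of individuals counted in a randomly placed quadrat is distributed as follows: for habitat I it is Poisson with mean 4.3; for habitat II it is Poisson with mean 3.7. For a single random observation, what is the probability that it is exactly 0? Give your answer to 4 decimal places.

Conditional on each habitat, P(X = 0): I: 0.0135686; II: 0.0247235.
By total probability, P(X = 0) = 0.38·0.0135686 + 0.62·0.0247235 = 0.0204846.

0.0205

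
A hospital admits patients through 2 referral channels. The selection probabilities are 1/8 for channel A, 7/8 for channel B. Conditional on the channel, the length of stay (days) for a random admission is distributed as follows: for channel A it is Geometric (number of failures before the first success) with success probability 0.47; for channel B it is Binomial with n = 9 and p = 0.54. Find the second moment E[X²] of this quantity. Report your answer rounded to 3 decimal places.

For each component E[X²] = Var + (mean)², giving A: 3.67089; B: 25.8552.
Overall E[X²] = 0.125·3.67089 + 0.875·25.8552 = 23.0822.

23.082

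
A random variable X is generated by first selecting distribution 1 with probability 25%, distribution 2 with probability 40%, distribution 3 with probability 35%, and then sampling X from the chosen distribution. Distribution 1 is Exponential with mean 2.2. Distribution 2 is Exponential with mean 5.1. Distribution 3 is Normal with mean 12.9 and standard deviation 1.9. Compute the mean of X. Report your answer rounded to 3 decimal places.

7.105

Component means — 1: 2.2; 2: 5.1; 3: 12.9.
E[X] = 0.25·2.2 + 0.4·5.1 + 0.35·12.9 = 7.105.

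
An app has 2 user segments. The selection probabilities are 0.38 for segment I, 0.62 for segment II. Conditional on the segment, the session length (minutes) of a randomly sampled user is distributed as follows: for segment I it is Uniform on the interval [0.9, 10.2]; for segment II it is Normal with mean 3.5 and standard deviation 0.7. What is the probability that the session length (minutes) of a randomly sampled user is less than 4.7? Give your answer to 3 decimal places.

0.748

Conditional on each segment, P(X < 4.7): I: 0.408602; II: 0.956762.
By total probability, P(X < 4.7) = 0.38·0.408602 + 0.62·0.956762 = 0.748461.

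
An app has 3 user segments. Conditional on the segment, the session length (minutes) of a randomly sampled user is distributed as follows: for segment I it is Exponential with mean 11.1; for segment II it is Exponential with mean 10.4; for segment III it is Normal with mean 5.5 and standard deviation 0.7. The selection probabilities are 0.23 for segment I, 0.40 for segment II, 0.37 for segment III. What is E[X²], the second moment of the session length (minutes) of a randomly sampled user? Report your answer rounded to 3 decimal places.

For each component E[X²] = Var + (mean)², giving I: 246.42; II: 216.32; III: 30.74.
Overall E[X²] = 0.23·246.42 + 0.4·216.32 + 0.37·30.74 = 154.578.

154.578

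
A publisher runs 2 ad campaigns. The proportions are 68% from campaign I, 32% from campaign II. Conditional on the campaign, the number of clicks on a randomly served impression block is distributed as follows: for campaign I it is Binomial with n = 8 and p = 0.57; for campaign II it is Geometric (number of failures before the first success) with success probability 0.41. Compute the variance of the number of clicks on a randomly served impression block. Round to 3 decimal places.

4.576

Per component, I: μ=4.56, E[X²]=22.7544; II: μ=1.43902, E[X²]=5.58061.
E[X] = 0.68·4.56 + 0.32·1.43902 = 3.56129.
E[X²] = 0.68·22.7544 + 0.32·5.58061 = 17.2588.
Var(X) = E[X²] − (E[X])² = 17.2588 − 12.6828 = 4.57602.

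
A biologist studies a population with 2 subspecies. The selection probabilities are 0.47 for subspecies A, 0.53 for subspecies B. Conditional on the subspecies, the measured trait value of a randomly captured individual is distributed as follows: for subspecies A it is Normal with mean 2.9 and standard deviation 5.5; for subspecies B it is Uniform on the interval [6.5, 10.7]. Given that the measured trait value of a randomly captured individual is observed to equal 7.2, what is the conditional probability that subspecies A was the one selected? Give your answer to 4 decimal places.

Likelihoods f(7.2 | ·): A: 0.0534341; B: 0.238095.
Posterior ∝ prior × likelihood. Numerator for A: 0.47·0.0534341 = 0.025114.
Normalizing constant: 0.47·0.0534341 + 0.53·0.238095 = 0.151304.
P(A | observation) = 0.025114 / 0.151304 = 0.165983.

0.1660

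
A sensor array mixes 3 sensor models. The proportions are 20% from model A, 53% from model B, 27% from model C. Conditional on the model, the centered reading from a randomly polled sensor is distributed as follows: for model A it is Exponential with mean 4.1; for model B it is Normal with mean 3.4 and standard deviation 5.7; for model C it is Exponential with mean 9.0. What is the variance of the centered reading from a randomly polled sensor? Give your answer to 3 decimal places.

Per component, A: μ=4.1, E[X²]=33.62; B: μ=3.4, E[X²]=44.05; C: μ=9, E[X²]=162.
E[X] = 0.2·4.1 + 0.53·3.4 + 0.27·9 = 5.052.
E[X²] = 0.2·33.62 + 0.53·44.05 + 0.27·162 = 73.8105.
Var(X) = E[X²] − (E[X])² = 73.8105 − 25.5227 = 48.2878.

48.288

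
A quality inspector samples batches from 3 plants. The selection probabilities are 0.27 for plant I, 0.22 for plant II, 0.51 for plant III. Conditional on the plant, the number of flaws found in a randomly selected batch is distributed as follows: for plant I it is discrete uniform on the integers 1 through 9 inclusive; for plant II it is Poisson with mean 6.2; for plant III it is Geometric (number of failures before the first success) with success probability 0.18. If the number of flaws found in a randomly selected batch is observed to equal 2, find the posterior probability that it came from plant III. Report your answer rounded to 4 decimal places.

Likelihoods P(X=2 | ·): I: 0.111111; II: 0.0390057; III: 0.121032.
Posterior ∝ prior × likelihood. Numerator for III: 0.51·0.121032 = 0.0617263.
Normalizing constant: 0.27·0.111111 + 0.22·0.0390057 + 0.51·0.121032 = 0.100308.
P(III | observation) = 0.0617263 / 0.100308 = 0.615371.

0.6154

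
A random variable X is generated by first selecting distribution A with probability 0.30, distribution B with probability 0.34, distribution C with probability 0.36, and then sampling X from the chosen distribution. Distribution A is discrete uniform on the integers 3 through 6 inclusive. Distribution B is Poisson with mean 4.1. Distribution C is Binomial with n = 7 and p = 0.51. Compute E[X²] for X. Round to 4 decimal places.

For each component E[X²] = Var + (mean)², giving A: 21.5; B: 20.91; C: 14.4942.
Overall E[X²] = 0.3·21.5 + 0.34·20.91 + 0.36·14.4942 = 18.7773.

18.7773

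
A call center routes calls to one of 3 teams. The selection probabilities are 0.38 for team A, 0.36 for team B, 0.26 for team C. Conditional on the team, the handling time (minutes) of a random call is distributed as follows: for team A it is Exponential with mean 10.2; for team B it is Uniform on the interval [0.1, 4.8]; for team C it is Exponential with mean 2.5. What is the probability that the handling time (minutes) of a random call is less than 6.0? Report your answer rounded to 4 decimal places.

0.7654

Conditional on each team, P(X < 6.0): A: 0.444694; B: 1; C: 0.909282.
By total probability, P(X < 6.0) = 0.38·0.444694 + 0.36·1 + 0.26·0.909282 = 0.765397.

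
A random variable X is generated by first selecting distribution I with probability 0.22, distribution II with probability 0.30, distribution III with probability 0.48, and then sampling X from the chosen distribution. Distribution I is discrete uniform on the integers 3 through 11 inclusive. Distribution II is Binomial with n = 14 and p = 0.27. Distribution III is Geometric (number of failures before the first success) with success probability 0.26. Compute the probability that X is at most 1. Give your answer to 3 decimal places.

0.240

Conditional on each component, P(X ≤ 1): I: 0; II: 0.0754004; III: 0.4524.
By total probability, P(X ≤ 1) = 0.22·0 + 0.3·0.0754004 + 0.48·0.4524 = 0.239772.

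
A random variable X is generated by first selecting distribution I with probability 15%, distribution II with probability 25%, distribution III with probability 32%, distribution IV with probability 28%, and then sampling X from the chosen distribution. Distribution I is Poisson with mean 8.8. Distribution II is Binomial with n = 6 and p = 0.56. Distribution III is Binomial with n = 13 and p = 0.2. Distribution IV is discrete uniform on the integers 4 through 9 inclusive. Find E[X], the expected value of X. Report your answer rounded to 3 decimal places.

4.812

Component means — I: 8.8; II: 3.36; III: 2.6; IV: 6.5.
E[X] = 0.15·8.8 + 0.25·3.36 + 0.32·2.6 + 0.28·6.5 = 4.812.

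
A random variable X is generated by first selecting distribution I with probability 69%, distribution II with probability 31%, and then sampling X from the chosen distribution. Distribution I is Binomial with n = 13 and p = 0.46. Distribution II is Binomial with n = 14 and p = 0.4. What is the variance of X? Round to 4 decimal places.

Per component, I: μ=5.98, E[X²]=38.9896; II: μ=5.6, E[X²]=34.72.
E[X] = 0.69·5.98 + 0.31·5.6 = 5.8622.
E[X²] = 0.69·38.9896 + 0.31·34.72 = 37.666.
Var(X) = E[X²] − (E[X])² = 37.666 − 34.3654 = 3.30064.

3.3006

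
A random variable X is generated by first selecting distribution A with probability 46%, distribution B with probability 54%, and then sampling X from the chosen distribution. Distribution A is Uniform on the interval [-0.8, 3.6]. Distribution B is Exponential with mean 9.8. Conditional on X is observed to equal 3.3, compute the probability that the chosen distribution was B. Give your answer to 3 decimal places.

Likelihoods f(3.3 | ·): A: 0.227273; B: 0.0728672.
Posterior ∝ prior × likelihood. Numerator for B: 0.54·0.0728672 = 0.0393483.
Normalizing constant: 0.46·0.227273 + 0.54·0.0728672 = 0.143894.
P(B | observation) = 0.0393483 / 0.143894 = 0.273454.

0.273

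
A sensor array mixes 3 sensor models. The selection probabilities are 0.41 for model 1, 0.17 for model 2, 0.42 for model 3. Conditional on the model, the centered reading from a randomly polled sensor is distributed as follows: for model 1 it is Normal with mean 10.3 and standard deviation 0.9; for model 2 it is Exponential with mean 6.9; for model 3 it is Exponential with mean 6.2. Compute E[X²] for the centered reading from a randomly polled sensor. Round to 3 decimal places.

For each component E[X²] = Var + (mean)², giving 1: 106.9; 2: 95.22; 3: 76.88.
Overall E[X²] = 0.41·106.9 + 0.17·95.22 + 0.42·76.88 = 92.306.

92.306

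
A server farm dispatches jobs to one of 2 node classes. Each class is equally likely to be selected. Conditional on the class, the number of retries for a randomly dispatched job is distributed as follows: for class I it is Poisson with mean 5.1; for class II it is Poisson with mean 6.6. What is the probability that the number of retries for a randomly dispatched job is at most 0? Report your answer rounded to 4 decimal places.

Conditional on each class, P(X ≤ 0): I: 0.00609675; II: 0.00136037.
By total probability, P(X ≤ 0) = 0.5·0.00609675 + 0.5·0.00136037 = 0.00372856.

0.0037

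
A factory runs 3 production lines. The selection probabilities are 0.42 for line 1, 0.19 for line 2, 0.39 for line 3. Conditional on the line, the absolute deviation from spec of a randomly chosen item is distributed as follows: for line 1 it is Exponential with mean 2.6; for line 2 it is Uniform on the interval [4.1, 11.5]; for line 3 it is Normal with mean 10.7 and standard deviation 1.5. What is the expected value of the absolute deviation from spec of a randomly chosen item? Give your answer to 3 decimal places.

6.747

Component means — 1: 2.6; 2: 7.8; 3: 10.7.
E[X] = 0.42·2.6 + 0.19·7.8 + 0.39·10.7 = 6.747.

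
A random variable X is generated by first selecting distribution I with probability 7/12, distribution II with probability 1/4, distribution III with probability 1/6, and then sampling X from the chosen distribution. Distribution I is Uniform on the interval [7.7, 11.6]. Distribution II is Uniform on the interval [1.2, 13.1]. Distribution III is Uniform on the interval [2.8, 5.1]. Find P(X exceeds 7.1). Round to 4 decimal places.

Conditional on each component, P(X > 7.1): I: 1; II: 0.504202; III: 0.
By total probability, P(X > 7.1) = 0.583333·1 + 0.25·0.504202 + 0.166667·0 = 0.709384.

0.7094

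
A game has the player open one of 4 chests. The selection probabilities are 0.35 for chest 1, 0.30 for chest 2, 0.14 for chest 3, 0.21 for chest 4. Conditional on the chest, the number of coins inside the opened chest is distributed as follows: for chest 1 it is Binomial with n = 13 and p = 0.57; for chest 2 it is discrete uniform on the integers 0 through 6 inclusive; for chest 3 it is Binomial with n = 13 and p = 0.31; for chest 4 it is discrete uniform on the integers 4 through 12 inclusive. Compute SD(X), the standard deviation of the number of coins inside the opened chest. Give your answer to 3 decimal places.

Per component, 1: μ=7.41, E[X²]=58.0944; 2: μ=3, E[X²]=13; 3: μ=4.03, E[X²]=19.0216; 4: μ=8, E[X²]=70.6667.
E[X] = 0.35·7.41 + 0.3·3 + 0.14·4.03 + 0.21·8 = 5.7377.
E[X²] = 0.35·58.0944 + 0.3·13 + 0.14·19.0216 + 0.21·70.6667 = 41.7361.
Var(X) = E[X²] − (E[X])² = 41.7361 − 32.9212 = 8.81486.
SD(X) = √8.81486 = 2.96898.

2.969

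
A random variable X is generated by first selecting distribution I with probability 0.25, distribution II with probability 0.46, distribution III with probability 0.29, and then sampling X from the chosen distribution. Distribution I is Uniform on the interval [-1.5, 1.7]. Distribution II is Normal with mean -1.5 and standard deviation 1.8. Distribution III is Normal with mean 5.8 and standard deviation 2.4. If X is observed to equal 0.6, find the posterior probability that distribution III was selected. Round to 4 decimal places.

0.0343

Likelihoods f(0.6 | ·): I: 0.3125; II: 0.112221; III: 0.0158969.
Posterior ∝ prior × likelihood. Numerator for III: 0.29·0.0158969 = 0.00461011.
Normalizing constant: 0.25·0.3125 + 0.46·0.112221 + 0.29·0.0158969 = 0.134357.
P(III | observation) = 0.00461011 / 0.134357 = 0.0343124.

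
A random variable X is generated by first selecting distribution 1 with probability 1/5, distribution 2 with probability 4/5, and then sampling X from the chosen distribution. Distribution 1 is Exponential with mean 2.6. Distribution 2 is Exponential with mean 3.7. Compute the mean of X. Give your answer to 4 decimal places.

Component means — 1: 2.6; 2: 3.7.
E[X] = 0.2·2.6 + 0.8·3.7 = 3.48.

3.4800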